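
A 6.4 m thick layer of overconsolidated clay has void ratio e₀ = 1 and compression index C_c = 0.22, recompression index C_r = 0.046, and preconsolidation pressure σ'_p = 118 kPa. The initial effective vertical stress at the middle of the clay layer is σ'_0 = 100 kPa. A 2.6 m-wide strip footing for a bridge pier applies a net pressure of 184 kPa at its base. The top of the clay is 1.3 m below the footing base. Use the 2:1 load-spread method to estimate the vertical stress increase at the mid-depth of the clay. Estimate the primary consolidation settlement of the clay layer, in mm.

Mid-depth of clay below the footing base: z = 1.3 + 6.4/2 = 4.5 m.
Stress increase at mid-clay by the 2:1 spreading method:
Δσ = qB/(B+z) = 184×2.6/(2.6+4.5) = 67.38 kPa
Final effective stress: σ'_f = 100 + 67.38 = 167.38 kPa.
σ'_f = 167.38 > σ'_p = 118 kPa, so the stress path crosses the preconsolidation pressure — recompression up to σ'_p, then virgin compression beyond:
S_c = H/(1+e₀)·[C_r·log₁₀(σ'_p/σ'_0) + C_c·log₁₀(σ'_f/σ'_p)]
    = 6.4/2 × [0.046×log₁₀(118/100) + 0.22×log₁₀(167.38/118)]
    = 3.2 × [0.0033066 + 0.033401] = 0.1175 m

S_c ≈ 117 mm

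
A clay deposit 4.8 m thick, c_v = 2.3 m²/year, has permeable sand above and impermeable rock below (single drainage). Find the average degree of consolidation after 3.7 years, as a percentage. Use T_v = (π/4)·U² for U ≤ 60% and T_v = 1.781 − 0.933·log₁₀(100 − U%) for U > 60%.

Drainage path length: H_d = H = 4.8 m (single drainage).
T_v = c_v·t/H_d² = 2.3×3.7/4.8² = 0.36936.
T_v = 0.36936 corresponds to the U > 60% branch:
U = 1 − 10^((1.781 − T_v)/0.933)/100 = 0.6742

U ≈ 67.4 %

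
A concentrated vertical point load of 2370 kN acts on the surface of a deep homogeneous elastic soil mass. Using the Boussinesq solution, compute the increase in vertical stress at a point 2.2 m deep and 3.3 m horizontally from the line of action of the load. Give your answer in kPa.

Boussinesq vertical stress below a point load on an elastic half-space:
Δσ_z = 3P/(2πz²) · [1 + (r/z)²]^(−5/2)
r/z = 3.3/2.2 = 1.5; [1+(r/z)²]^(−5/2) = 0.052516.
Δσ_z = 3×2370/(2π×2.2²) × 0.052516 = 233.8 × 0.052516 = 12.28 kPa

Δσ_z ≈ 12.3 kPa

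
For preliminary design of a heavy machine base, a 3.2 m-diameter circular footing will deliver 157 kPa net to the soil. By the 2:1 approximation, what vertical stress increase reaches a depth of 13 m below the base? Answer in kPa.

By the 2:1 method the load spreads at 1 horizontal : 2 vertical, so at depth z the loaded area has grown by z in each plan dimension:
Δσ ≈ qD²/(D+z)² = 157×3.2²/(3.2+13)² = 6.1259 kPa

Δσ_z ≈ 6.13 kPa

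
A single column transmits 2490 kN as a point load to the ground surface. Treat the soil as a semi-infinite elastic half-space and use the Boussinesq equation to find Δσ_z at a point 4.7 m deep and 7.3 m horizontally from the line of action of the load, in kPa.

Boussinesq vertical stress below a point load on an elastic half-space:
Δσ_z = 3P/(2πz²) · [1 + (r/z)²]^(−5/2)
r/z = 7.3/4.7 = 1.5532; [1+(r/z)²]^(−5/2) = 0.046489.
Δσ_z = 3×2490/(2π×4.7²) × 0.046489 = 53.82 × 0.046489 = 2.502 kPa

Δσ_z ≈ 2.5 kPa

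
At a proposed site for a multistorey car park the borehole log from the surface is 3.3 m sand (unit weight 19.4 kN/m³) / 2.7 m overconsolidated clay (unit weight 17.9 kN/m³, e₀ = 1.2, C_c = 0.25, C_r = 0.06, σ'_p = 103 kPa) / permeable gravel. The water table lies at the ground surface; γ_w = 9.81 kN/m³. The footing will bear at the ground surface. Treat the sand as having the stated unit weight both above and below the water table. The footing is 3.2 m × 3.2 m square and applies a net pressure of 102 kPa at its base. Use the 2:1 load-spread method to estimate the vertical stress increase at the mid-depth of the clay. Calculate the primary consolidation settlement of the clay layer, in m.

S_c ≈ 0.0107 m

Mid-depth of clay below the ground surface: z = 3.3 + 2.7/2 = 4.65 m.
Total vertical stress at mid-clay: σ_v = 19.4×3.3 + 17.9×1.35 = 88.185 kPa.
Pore pressure: u = 9.81×(4.65 − 0) = 45.617 kPa.
Initial effective stress: σ'_0 = σ_v − u = 88.185 − 45.617 = 42.568 kPa.
Stress increase at mid-clay by the 2:1 spreading method:
Δσ = qBL/((B+z)(L+z)) = 102×3.2×3.2/((3.2+4.65)(3.2+4.65)) = 16.95 kPa
Final effective stress: σ'_f = 42.568 + 16.95 = 59.518 kPa.
σ'_f = 59.518 ≤ σ'_p = 103 kPa, so the clay remains overconsolidated and only the recompression index applies:
S_c = C_r·H/(1+e₀)·log₁₀(σ'_f/σ'_0) = 0.06×2.7/2.2×log₁₀(59.518/42.568)
    = 0.073638 × 0.14557 = 0.01072 m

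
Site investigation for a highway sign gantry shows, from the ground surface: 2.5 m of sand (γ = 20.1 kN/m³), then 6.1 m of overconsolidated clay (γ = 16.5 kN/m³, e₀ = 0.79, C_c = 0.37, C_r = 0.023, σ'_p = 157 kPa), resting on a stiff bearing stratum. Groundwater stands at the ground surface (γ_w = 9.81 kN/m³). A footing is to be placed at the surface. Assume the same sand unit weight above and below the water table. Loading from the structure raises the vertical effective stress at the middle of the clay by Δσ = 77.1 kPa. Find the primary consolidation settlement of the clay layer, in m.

Mid-depth of clay below the ground surface: z = 2.5 + 6.1/2 = 5.55 m.
Total vertical stress at mid-clay: σ_v = 20.1×2.5 + 16.5×3.05 = 100.57 kPa.
Pore pressure: u = 9.81×(5.55 − 0) = 54.446 kPa.
Initial effective stress: σ'_0 = σ_v − u = 100.57 − 54.446 = 46.124 kPa.
Final effective stress: σ'_f = 46.124 + 77.1 = 123.22 kPa.
σ'_f = 123.22 ≤ σ'_p = 157 kPa, so the clay remains overconsolidated and only the recompression index applies:
S_c = C_r·H/(1+e₀)·log₁₀(σ'_f/σ'_0) = 0.023×6.1/1.79×log₁₀(123.22/46.124)
    = 0.078379 × 0.42675 = 0.03345 m

S_c ≈ 0.0334 m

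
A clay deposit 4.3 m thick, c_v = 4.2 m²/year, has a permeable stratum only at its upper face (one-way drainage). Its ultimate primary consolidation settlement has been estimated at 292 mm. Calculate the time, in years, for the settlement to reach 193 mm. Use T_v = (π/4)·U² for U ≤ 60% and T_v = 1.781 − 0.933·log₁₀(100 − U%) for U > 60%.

Drainage path length: H_d = H = 4.3 m (single drainage).
U = S(t)/S_ult = 193/292 = 0.661.
U > 60%: T_v = 1.781 − 0.933·log₁₀(100 − 66.096) = 0.35327.
t = T_v·H_d²/c_v = 0.35327×4.3²/4.2 = 1.555 years.

t ≈ 1.56 years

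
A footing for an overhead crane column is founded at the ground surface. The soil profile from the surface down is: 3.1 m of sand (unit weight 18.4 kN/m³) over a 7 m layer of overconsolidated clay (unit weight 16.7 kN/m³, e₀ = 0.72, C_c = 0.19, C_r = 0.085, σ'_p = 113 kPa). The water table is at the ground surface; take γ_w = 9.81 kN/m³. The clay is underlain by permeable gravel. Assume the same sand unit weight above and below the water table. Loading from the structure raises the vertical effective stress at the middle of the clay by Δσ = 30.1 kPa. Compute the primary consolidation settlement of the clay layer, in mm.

Mid-depth of clay below the ground surface: z = 3.1 + 7/2 = 6.6 m.
Total vertical stress at mid-clay: σ_v = 18.4×3.1 + 16.7×3.5 = 115.49 kPa.
Pore pressure: u = 9.81×(6.6 − 0) = 64.746 kPa.
Initial effective stress: σ'_0 = σ_v − u = 115.49 − 64.746 = 50.744 kPa.
Final effective stress: σ'_f = 50.744 + 30.1 = 80.844 kPa.
σ'_f = 80.844 ≤ σ'_p = 113 kPa, so the clay remains overconsolidated and only the recompression index applies:
S_c = C_r·H/(1+e₀)·log₁₀(σ'_f/σ'_0) = 0.085×7/1.72×log₁₀(80.844/50.744)
    = 0.34593 × 0.20226 = 0.06997 m

S_c ≈ 70 mm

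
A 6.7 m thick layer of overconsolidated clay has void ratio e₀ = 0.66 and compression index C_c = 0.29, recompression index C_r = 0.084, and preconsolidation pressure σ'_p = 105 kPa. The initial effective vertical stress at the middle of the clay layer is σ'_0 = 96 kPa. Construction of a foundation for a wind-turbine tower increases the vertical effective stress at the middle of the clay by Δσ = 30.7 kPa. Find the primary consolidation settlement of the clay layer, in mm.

Final effective stress: σ'_f = 96 + 30.7 = 126.7 kPa.
σ'_f = 126.7 > σ'_p = 105 kPa, so the stress path crosses the preconsolidation pressure — recompression up to σ'_p, then virgin compression beyond:
S_c = H/(1+e₀)·[C_r·log₁₀(σ'_p/σ'_0) + C_c·log₁₀(σ'_f/σ'_p)]
    = 6.7/1.66 × [0.084×log₁₀(105/96) + 0.29×log₁₀(126.7/105)]
    = 4.0361 × [0.0032691 + 0.02366] = 0.1087 m

S_c ≈ 109 mm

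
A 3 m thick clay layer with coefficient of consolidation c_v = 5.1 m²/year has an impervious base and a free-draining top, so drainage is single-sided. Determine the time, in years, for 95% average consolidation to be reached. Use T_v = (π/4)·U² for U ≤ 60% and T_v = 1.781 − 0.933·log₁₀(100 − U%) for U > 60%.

Drainage path length: H_d = H = 3 m (single drainage).
U > 60%: T_v = 1.781 − 0.933·log₁₀(100 − 95) = 1.1289.
t = T_v·H_d²/c_v = 1.1289×3²/5.1 = 1.992 years.

t ≈ 1.99 years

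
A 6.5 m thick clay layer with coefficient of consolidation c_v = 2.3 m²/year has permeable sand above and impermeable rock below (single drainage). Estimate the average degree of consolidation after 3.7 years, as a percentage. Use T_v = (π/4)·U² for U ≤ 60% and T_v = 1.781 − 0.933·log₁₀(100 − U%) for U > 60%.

U ≈ 50.6 %

Drainage path length: H_d = H = 6.5 m (single drainage).
T_v = c_v·t/H_d² = 2.3×3.7/6.5² = 0.20142.
T_v = 0.20142 corresponds to the U ≤ 60% branch:
U = √(4T_v/π) = 0.5064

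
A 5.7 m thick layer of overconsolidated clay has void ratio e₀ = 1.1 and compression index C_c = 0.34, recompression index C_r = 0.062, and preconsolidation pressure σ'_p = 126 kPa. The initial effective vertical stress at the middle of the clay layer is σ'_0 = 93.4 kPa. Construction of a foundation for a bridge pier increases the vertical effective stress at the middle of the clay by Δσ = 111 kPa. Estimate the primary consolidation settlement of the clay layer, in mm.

S_c ≈ 216 mm

Final effective stress: σ'_f = 93.4 + 111 = 204.4 kPa.
σ'_f = 204.4 > σ'_p = 126 kPa, so the stress path crosses the preconsolidation pressure — recompression up to σ'_p, then virgin compression beyond:
S_c = H/(1+e₀)·[C_r·log₁₀(σ'_p/σ'_0) + C_c·log₁₀(σ'_f/σ'_p)]
    = 5.7/2.1 × [0.062×log₁₀(126/93.4) + 0.34×log₁₀(204.4/126)]
    = 2.7143 × [0.0080615 + 0.071438] = 0.2158 m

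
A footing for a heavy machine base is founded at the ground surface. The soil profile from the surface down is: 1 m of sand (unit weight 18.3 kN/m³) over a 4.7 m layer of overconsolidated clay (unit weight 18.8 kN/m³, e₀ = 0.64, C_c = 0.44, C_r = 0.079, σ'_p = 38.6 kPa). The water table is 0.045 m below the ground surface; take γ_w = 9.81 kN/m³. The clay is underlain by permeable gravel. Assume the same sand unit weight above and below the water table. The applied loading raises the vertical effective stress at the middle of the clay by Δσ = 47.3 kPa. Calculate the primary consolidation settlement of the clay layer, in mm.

S_c ≈ 405 mm

Mid-depth of clay below the ground surface: z = 1 + 4.7/2 = 3.35 m.
Total vertical stress at mid-clay: σ_v = 18.3×1 + 18.8×2.35 = 62.48 kPa.
Pore pressure: u = 9.81×(3.35 − 0.045) = 32.422 kPa.
Initial effective stress: σ'_0 = σ_v − u = 62.48 − 32.422 = 30.058 kPa.
Final effective stress: σ'_f = 30.058 + 47.3 = 77.358 kPa.
σ'_f = 77.358 > σ'_p = 38.6 kPa, so the stress path crosses the preconsolidation pressure — recompression up to σ'_p, then virgin compression beyond:
S_c = H/(1+e₀)·[C_r·log₁₀(σ'_p/σ'_0) + C_c·log₁₀(σ'_f/σ'_p)]
    = 4.7/1.64 × [0.079×log₁₀(38.6/30.058) + 0.44×log₁₀(77.358/38.6)]
    = 2.8659 × [0.0085816 + 0.13284] = 0.4053 m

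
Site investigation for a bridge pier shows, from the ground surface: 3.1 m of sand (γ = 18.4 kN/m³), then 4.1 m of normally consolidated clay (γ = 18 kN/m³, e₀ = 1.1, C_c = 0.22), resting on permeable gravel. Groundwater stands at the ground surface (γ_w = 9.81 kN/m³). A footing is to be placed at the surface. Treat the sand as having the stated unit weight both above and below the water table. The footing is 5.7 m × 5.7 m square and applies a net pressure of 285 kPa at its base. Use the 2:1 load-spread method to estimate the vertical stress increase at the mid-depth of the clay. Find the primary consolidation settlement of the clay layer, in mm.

Mid-depth of clay below the ground surface: z = 3.1 + 4.1/2 = 5.15 m.
Total vertical stress at mid-clay: σ_v = 18.4×3.1 + 18×2.05 = 93.94 kPa.
Pore pressure: u = 9.81×(5.15 − 0) = 50.522 kPa.
Initial effective stress: σ'_0 = σ_v − u = 93.94 − 50.522 = 43.418 kPa.
Stress increase at mid-clay by the 2:1 spreading method:
Δσ = qBL/((B+z)(L+z)) = 285×5.7×5.7/((5.7+5.15)(5.7+5.15)) = 78.657 kPa
Final effective stress: σ'_f = σ'_0 + Δσ = 43.418 + 78.657 = 122.07 kPa.
Normally consolidated clay, so the full stress increment lies on the virgin compression line:
S_c = C_c·H/(1+e₀)·log₁₀(σ'_f/σ'_0) = 0.22×4.1/(1+1.1)×log₁₀(122.07/43.418)
    = 0.42952 × 0.44894 = 0.1928 m

S_c ≈ 193 mm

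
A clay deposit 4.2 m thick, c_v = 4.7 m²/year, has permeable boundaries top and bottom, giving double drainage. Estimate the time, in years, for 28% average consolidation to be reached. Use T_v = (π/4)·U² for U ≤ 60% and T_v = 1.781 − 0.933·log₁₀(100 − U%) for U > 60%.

t ≈ 0.0578 years

Drainage path length: H_d = H/2 = 2.1 m (double drainage).
U ≤ 60%: T_v = (π/4)·U² = (π/4)×0.28² = 0.061575.
t = T_v·H_d²/c_v = 0.061575×2.1²/4.7 = 0.05778 years.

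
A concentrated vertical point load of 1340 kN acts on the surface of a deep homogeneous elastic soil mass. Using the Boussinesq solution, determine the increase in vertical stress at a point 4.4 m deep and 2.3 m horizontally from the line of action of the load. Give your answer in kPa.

Boussinesq vertical stress below a point load on an elastic half-space:
Δσ_z = 3P/(2πz²) · [1 + (r/z)²]^(−5/2)
r/z = 2.3/4.4 = 0.52273; [1+(r/z)²]^(−5/2) = 0.54666.
Δσ_z = 3×1340/(2π×4.4²) × 0.54666 = 33.048 × 0.54666 = 18.07 kPa

Δσ_z ≈ 18.1 kPa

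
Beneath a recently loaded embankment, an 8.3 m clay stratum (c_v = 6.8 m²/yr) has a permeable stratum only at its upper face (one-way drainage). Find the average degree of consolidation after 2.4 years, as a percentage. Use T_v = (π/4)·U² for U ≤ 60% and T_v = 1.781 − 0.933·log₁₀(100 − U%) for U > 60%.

U ≈ 54.9 %

Drainage path length: H_d = H = 8.3 m (single drainage).
T_v = c_v·t/H_d² = 6.8×2.4/8.3² = 0.2369.
T_v = 0.2369 corresponds to the U ≤ 60% branch:
U = √(4T_v/π) = 0.5492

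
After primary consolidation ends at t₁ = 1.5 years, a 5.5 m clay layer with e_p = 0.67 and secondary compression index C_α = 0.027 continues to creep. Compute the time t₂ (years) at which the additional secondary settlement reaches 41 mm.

S_s = C_α·H/(1+e_p)·log₁₀(t₂/t₁) ⇒ log₁₀(t₂/t₁) = S_s·(1+e_p)/(C_α·H).
log₁₀(t₂/t₁) = 0.041 × (1+0.67) / (0.027×5.5) = 0.4611
t₂ = t₁ × 10^0.4611 = 1.5 × 2.891 = 4.337 years

t₂ ≈ 4.34 years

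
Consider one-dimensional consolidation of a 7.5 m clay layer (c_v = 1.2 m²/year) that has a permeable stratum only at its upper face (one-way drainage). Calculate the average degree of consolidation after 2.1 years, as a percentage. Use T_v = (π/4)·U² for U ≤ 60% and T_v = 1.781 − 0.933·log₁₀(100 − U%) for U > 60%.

U ≈ 23.9 %

Drainage path length: H_d = H = 7.5 m (single drainage).
T_v = c_v·t/H_d² = 1.2×2.1/7.5² = 0.0448.
T_v = 0.0448 corresponds to the U ≤ 60% branch:
U = √(4T_v/π) = 0.2388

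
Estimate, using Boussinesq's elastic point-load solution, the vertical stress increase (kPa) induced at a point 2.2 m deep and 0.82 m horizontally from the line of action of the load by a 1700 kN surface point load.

Δσ_z ≈ 121 kPa

Boussinesq vertical stress below a point load on an elastic half-space:
Δσ_z = 3P/(2πz²) · [1 + (r/z)²]^(−5/2)
r/z = 0.82/2.2 = 0.37273; [1+(r/z)²]^(−5/2) = 0.72237.
Δσ_z = 3×1700/(2π×2.2²) × 0.72237 = 167.7 × 0.72237 = 121.1 kPa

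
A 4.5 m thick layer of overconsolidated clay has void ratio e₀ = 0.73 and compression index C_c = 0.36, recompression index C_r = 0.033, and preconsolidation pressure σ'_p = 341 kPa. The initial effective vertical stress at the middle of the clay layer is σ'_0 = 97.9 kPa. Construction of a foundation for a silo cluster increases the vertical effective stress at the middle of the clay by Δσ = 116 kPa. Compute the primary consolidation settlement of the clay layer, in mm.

Final effective stress: σ'_f = 97.9 + 116 = 213.9 kPa.
σ'_f = 213.9 ≤ σ'_p = 341 kPa, so the clay remains overconsolidated and only the recompression index applies:
S_c = C_r·H/(1+e₀)·log₁₀(σ'_f/σ'_0) = 0.033×4.5/1.73×log₁₀(213.9/97.9)
    = 0.08584 × 0.33943 = 0.02914 m

S_c ≈ 29.1 mm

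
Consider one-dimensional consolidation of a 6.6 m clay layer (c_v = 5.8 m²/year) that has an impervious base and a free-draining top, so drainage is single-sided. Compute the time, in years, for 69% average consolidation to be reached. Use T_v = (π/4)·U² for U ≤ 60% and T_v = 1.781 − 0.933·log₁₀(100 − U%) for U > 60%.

t ≈ 2.93 years

Drainage path length: H_d = H = 6.6 m (single drainage).
U > 60%: T_v = 1.781 − 0.933·log₁₀(100 − 69) = 0.38956.
t = T_v·H_d²/c_v = 0.38956×6.6²/5.8 = 2.926 years.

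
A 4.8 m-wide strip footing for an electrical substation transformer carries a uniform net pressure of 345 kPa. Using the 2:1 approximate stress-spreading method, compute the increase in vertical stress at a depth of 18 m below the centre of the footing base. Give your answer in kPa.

By the 2:1 method the load spreads at 1 horizontal : 2 vertical, so at depth z the loaded area has grown by z in each plan dimension:
Δσ = qB/(B+z) = 345×4.8/(4.8+18) = 72.632 kPa

Δσ_z ≈ 72.6 kPa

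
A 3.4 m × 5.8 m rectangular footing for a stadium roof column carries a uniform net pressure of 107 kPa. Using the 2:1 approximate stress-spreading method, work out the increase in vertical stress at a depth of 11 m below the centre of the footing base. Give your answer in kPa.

Δσ_z ≈ 8.72 kPa

By the 2:1 method the load spreads at 1 horizontal : 2 vertical, so at depth z the loaded area has grown by z in each plan dimension:
Δσ = qBL/((B+z)(L+z)) = 107×3.4×5.8/((3.4+11)(5.8+11)) = 8.7221 kPa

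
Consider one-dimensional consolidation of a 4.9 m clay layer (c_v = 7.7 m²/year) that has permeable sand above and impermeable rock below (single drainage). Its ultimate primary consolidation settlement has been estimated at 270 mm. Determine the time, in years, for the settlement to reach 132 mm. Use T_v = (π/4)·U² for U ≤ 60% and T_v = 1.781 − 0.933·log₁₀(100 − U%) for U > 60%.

t ≈ 0.585 years

Drainage path length: H_d = H = 4.9 m (single drainage).
U = S(t)/S_ult = 132/270 = 0.4889.
U ≤ 60%: T_v = (π/4)·U² = (π/4)×0.48889² = 0.18772.
t = T_v·H_d²/c_v = 0.18772×4.9²/7.7 = 0.5853 years.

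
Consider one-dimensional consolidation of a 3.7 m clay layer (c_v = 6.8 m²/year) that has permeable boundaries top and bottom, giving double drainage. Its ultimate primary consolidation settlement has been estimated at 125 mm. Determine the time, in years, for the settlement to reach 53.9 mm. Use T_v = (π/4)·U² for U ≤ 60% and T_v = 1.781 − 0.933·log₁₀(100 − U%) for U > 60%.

t ≈ 0.0735 years

Drainage path length: H_d = H/2 = 1.85 m (double drainage).
U = S(t)/S_ult = 53.9/125 = 0.4312.
U ≤ 60%: T_v = (π/4)·U² = (π/4)×0.4312² = 0.14603.
t = T_v·H_d²/c_v = 0.14603×1.85²/6.8 = 0.0735 years.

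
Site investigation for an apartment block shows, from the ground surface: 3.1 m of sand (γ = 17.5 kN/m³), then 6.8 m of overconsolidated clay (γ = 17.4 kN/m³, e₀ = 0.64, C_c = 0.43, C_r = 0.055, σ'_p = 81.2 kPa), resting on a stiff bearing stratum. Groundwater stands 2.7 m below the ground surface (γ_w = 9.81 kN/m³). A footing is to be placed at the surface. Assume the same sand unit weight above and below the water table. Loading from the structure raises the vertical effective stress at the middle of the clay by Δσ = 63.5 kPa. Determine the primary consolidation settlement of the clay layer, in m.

S_c ≈ 0.426 m

Mid-depth of clay below the ground surface: z = 3.1 + 6.8/2 = 6.5 m.
Total vertical stress at mid-clay: σ_v = 17.5×3.1 + 17.4×3.4 = 113.41 kPa.
Pore pressure: u = 9.81×(6.5 − 2.7) = 37.278 kPa.
Initial effective stress: σ'_0 = σ_v − u = 113.41 − 37.278 = 76.132 kPa.
Final effective stress: σ'_f = 76.132 + 63.5 = 139.63 kPa.
σ'_f = 139.63 > σ'_p = 81.2 kPa, so the stress path crosses the preconsolidation pressure — recompression up to σ'_p, then virgin compression beyond:
S_c = H/(1+e₀)·[C_r·log₁₀(σ'_p/σ'_0) + C_c·log₁₀(σ'_f/σ'_p)]
    = 6.8/1.64 × [0.055×log₁₀(81.2/76.132) + 0.43×log₁₀(139.63/81.2)]
    = 4.1463 × [0.0015394 + 0.10123] = 0.4261 m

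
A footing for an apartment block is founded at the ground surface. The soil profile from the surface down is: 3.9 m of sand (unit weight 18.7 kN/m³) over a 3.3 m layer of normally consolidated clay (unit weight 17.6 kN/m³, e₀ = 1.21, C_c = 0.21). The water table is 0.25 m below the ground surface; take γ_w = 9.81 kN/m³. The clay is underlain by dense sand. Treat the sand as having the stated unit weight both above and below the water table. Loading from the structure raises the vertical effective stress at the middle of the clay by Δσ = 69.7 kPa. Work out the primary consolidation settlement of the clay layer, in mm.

Mid-depth of clay below the ground surface: z = 3.9 + 3.3/2 = 5.55 m.
Total vertical stress at mid-clay: σ_v = 18.7×3.9 + 17.6×1.65 = 101.97 kPa.
Pore pressure: u = 9.81×(5.55 − 0.25) = 51.993 kPa.
Initial effective stress: σ'_0 = σ_v − u = 101.97 − 51.993 = 49.977 kPa.
Final effective stress: σ'_f = σ'_0 + Δσ = 49.977 + 69.7 = 119.68 kPa.
Normally consolidated clay, so the full stress increment lies on the virgin compression line:
S_c = C_c·H/(1+e₀)·log₁₀(σ'_f/σ'_0) = 0.21×3.3/(1+1.21)×log₁₀(119.68/49.977)
    = 0.31357 × 0.37925 = 0.1189 m

S_c ≈ 119 mm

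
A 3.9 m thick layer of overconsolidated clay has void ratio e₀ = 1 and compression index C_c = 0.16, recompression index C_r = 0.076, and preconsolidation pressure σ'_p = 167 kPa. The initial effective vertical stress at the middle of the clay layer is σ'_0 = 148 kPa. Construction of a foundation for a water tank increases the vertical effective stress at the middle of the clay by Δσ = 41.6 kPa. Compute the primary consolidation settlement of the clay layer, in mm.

S_c ≈ 25 mm

Final effective stress: σ'_f = 148 + 41.6 = 189.6 kPa.
σ'_f = 189.6 > σ'_p = 167 kPa, so the stress path crosses the preconsolidation pressure — recompression up to σ'_p, then virgin compression beyond:
S_c = H/(1+e₀)·[C_r·log₁₀(σ'_p/σ'_0) + C_c·log₁₀(σ'_f/σ'_p)]
    = 3.9/2 × [0.076×log₁₀(167/148) + 0.16×log₁₀(189.6/167)]
    = 1.95 × [0.0039866 + 0.0088195] = 0.02497 m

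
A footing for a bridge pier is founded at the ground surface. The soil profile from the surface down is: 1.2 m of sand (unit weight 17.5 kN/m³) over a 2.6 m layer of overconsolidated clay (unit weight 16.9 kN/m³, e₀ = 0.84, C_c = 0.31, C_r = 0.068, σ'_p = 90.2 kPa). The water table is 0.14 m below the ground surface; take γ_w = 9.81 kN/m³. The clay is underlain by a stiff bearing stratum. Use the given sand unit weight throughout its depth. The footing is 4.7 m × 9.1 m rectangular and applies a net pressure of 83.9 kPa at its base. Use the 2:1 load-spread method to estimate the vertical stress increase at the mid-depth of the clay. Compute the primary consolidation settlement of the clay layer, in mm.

Mid-depth of clay below the ground surface: z = 1.2 + 2.6/2 = 2.5 m.
Total vertical stress at mid-clay: σ_v = 17.5×1.2 + 16.9×1.3 = 42.97 kPa.
Pore pressure: u = 9.81×(2.5 − 0.14) = 23.152 kPa.
Initial effective stress: σ'_0 = σ_v − u = 42.97 − 23.152 = 19.818 kPa.
Stress increase at mid-clay by the 2:1 spreading method:
Δσ = qBL/((B+z)(L+z)) = 83.9×4.7×9.1/((4.7+2.5)(9.1+2.5)) = 42.965 kPa
Final effective stress: σ'_f = 19.818 + 42.965 = 62.783 kPa.
σ'_f = 62.783 ≤ σ'_p = 90.2 kPa, so the clay remains overconsolidated and only the recompression index applies:
S_c = C_r·H/(1+e₀)·log₁₀(σ'_f/σ'_0) = 0.068×2.6/1.84×log₁₀(62.783/19.818)
    = 0.096084 × 0.50078 = 0.04812 m

S_c ≈ 48.1 mm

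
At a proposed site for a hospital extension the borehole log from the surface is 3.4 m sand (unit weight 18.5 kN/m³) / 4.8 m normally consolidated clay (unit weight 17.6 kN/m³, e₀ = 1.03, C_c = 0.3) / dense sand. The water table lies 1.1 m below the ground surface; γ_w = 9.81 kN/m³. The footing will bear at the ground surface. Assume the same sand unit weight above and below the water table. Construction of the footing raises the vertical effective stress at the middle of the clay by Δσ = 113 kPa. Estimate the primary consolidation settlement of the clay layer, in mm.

S_c ≈ 330 mm

Mid-depth of clay below the ground surface: z = 3.4 + 4.8/2 = 5.8 m.
Total vertical stress at mid-clay: σ_v = 18.5×3.4 + 17.6×2.4 = 105.14 kPa.
Pore pressure: u = 9.81×(5.8 − 1.1) = 46.107 kPa.
Initial effective stress: σ'_0 = σ_v − u = 105.14 − 46.107 = 59.033 kPa.
Final effective stress: σ'_f = σ'_0 + Δσ = 59.033 + 113 = 172.03 kPa.
Normally consolidated clay, so the full stress increment lies on the virgin compression line:
S_c = C_c·H/(1+e₀)·log₁₀(σ'_f/σ'_0) = 0.3×4.8/(1+1.03)×log₁₀(172.03/59.033)
    = 0.70936 × 0.46451 = 0.3295 m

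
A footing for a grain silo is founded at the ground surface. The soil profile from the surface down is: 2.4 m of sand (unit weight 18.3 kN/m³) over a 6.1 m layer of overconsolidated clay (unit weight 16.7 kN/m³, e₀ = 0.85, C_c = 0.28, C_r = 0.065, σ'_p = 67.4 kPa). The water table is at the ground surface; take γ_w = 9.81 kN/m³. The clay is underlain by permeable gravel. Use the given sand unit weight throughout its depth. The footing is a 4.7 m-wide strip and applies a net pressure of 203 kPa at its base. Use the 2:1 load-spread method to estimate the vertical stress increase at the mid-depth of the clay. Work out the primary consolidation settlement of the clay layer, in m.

S_c ≈ 0.325 m

Mid-depth of clay below the ground surface: z = 2.4 + 6.1/2 = 5.45 m.
Total vertical stress at mid-clay: σ_v = 18.3×2.4 + 16.7×3.05 = 94.855 kPa.
Pore pressure: u = 9.81×(5.45 − 0) = 53.465 kPa.
Initial effective stress: σ'_0 = σ_v − u = 94.855 − 53.465 = 41.39 kPa.
Stress increase at mid-clay by the 2:1 spreading method:
Δσ = qB/(B+z) = 203×4.7/(4.7+5.45) = 94 kPa
Final effective stress: σ'_f = 41.39 + 94 = 135.39 kPa.
σ'_f = 135.39 > σ'_p = 67.4 kPa, so the stress path crosses the preconsolidation pressure — recompression up to σ'_p, then virgin compression beyond:
S_c = H/(1+e₀)·[C_r·log₁₀(σ'_p/σ'_0) + C_c·log₁₀(σ'_f/σ'_p)]
    = 6.1/1.85 × [0.065×log₁₀(67.4/41.39) + 0.28×log₁₀(135.39/67.4)]
    = 3.2973 × [0.013765 + 0.084819] = 0.3251 m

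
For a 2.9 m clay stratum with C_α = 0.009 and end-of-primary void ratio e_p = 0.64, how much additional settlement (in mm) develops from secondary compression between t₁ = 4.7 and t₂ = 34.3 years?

S_s ≈ 13.7 mm

Secondary compression: S_s = C_α·H/(1+e_p)·log₁₀(t₂/t₁)
S_s = 0.009×2.9/(1+0.64)×log₁₀(34.3/4.7)
    = 0.01591 × 0.8632 = 0.01374 m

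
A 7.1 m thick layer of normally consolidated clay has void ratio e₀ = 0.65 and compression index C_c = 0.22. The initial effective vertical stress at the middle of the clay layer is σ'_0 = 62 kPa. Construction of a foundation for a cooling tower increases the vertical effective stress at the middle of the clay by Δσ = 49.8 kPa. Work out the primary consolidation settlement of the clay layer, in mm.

S_c ≈ 242 mm

Final effective stress: σ'_f = σ'_0 + Δσ = 62 + 49.8 = 111.8 kPa.
Normally consolidated clay, so the full stress increment lies on the virgin compression line:
S_c = C_c·H/(1+e₀)·log₁₀(σ'_f/σ'_0) = 0.22×7.1/(1+0.65)×log₁₀(111.8/62)
    = 0.94667 × 0.25605 = 0.2424 m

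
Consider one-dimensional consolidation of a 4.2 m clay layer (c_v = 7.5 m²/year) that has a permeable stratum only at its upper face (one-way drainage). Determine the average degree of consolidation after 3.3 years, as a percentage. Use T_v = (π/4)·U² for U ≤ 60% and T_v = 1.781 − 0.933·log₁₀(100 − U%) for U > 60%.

Drainage path length: H_d = H = 4.2 m (single drainage).
T_v = c_v·t/H_d² = 7.5×3.3/4.2² = 1.4031.
T_v = 1.4031 corresponds to the U > 60% branch:
U = 1 − 10^((1.781 − T_v)/0.933)/100 = 0.9746

U ≈ 97.5 %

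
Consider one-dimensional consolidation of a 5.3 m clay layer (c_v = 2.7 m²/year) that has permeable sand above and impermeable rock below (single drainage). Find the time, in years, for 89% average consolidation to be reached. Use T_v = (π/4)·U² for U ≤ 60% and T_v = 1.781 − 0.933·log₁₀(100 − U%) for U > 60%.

Drainage path length: H_d = H = 5.3 m (single drainage).
U > 60%: T_v = 1.781 − 0.933·log₁₀(100 − 89) = 0.80938.
t = T_v·H_d²/c_v = 0.80938×5.3²/2.7 = 8.421 years.

t ≈ 8.42 years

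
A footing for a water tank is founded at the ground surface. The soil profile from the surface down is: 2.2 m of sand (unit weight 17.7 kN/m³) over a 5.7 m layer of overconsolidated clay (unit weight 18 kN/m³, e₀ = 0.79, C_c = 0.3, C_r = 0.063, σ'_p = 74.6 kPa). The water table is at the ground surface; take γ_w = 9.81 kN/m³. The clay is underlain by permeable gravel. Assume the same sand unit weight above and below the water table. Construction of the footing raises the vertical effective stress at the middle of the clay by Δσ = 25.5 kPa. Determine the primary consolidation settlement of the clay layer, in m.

Mid-depth of clay below the ground surface: z = 2.2 + 5.7/2 = 5.05 m.
Total vertical stress at mid-clay: σ_v = 17.7×2.2 + 18×2.85 = 90.24 kPa.
Pore pressure: u = 9.81×(5.05 − 0) = 49.541 kPa.
Initial effective stress: σ'_0 = σ_v − u = 90.24 − 49.541 = 40.699 kPa.
Final effective stress: σ'_f = 40.699 + 25.5 = 66.199 kPa.
σ'_f = 66.199 ≤ σ'_p = 74.6 kPa, so the clay remains overconsolidated and only the recompression index applies:
S_c = C_r·H/(1+e₀)·log₁₀(σ'_f/σ'_0) = 0.063×5.7/1.79×log₁₀(66.199/40.699)
    = 0.20062 × 0.21127 = 0.04238 m

S_c ≈ 0.0424 m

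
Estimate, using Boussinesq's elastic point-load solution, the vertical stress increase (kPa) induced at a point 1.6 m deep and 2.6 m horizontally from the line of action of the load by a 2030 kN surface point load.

Δσ_z ≈ 15 kPa

Boussinesq vertical stress below a point load on an elastic half-space:
Δσ_z = 3P/(2πz²) · [1 + (r/z)²]^(−5/2)
r/z = 2.6/1.6 = 1.625; [1+(r/z)²]^(−5/2) = 0.039542.
Δσ_z = 3×2030/(2π×1.6²) × 0.039542 = 378.61 × 0.039542 = 14.97 kPa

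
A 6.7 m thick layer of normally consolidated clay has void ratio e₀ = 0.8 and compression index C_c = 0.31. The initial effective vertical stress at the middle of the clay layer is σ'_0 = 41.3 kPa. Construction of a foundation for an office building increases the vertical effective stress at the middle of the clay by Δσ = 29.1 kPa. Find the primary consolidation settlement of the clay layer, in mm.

Final effective stress: σ'_f = σ'_0 + Δσ = 41.3 + 29.1 = 70.4 kPa.
Normally consolidated clay, so the full stress increment lies on the virgin compression line:
S_c = C_c·H/(1+e₀)·log₁₀(σ'_f/σ'_0) = 0.31×6.7/(1+0.8)×log₁₀(70.4/41.3)
    = 1.1539 × 0.23162 = 0.2673 m

S_c ≈ 267 mm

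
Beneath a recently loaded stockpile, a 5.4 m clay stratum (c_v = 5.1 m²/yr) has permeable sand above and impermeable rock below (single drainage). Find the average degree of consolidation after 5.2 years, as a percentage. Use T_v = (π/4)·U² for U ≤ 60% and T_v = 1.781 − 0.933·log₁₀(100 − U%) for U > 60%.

Drainage path length: H_d = H = 5.4 m (single drainage).
T_v = c_v·t/H_d² = 5.1×5.2/5.4² = 0.90947.
T_v = 0.90947 corresponds to the U > 60% branch:
U = 1 − 10^((1.781 − T_v)/0.933)/100 = 0.9141

U ≈ 91.4 %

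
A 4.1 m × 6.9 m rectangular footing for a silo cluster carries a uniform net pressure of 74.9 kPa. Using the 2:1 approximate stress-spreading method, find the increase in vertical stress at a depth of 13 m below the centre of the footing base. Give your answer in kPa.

By the 2:1 method the load spreads at 1 horizontal : 2 vertical, so at depth z the loaded area has grown by z in each plan dimension:
Δσ = qBL/((B+z)(L+z)) = 74.9×4.1×6.9/((4.1+13)(6.9+13)) = 6.2268 kPa

Δσ_z ≈ 6.23 kPa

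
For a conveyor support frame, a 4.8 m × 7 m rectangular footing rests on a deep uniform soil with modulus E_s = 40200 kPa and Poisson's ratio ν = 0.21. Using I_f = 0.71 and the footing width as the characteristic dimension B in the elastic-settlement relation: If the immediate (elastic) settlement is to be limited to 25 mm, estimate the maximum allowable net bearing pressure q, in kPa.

q ≈ 308 kPa

S_e = q·B·(1−ν²)/E_s · I_f  ⇒  q = S_e·E_s / (B·(1−ν²)·I_f).
q = 0.025 × 40200 / (4.8 × 0.9559 × 0.71) = 308.5 kPa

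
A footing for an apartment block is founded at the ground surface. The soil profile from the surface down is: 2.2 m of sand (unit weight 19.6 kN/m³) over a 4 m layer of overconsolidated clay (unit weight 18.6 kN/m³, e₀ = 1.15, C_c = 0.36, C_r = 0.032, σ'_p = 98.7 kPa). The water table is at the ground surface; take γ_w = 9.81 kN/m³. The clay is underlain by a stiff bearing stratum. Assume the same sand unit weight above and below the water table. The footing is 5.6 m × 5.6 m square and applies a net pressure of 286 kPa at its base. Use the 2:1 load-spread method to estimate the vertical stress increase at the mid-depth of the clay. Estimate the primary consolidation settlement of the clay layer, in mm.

S_c ≈ 110 mm

Mid-depth of clay below the ground surface: z = 2.2 + 4/2 = 4.2 m.
Total vertical stress at mid-clay: σ_v = 19.6×2.2 + 18.6×2 = 80.32 kPa.
Pore pressure: u = 9.81×(4.2 − 0) = 41.202 kPa.
Initial effective stress: σ'_0 = σ_v − u = 80.32 − 41.202 = 39.118 kPa.
Stress increase at mid-clay by the 2:1 spreading method:
Δσ = qBL/((B+z)(L+z)) = 286×5.6×5.6/((5.6+4.2)(5.6+4.2)) = 93.388 kPa
Final effective stress: σ'_f = 39.118 + 93.388 = 132.51 kPa.
σ'_f = 132.51 > σ'_p = 98.7 kPa, so the stress path crosses the preconsolidation pressure — recompression up to σ'_p, then virgin compression beyond:
S_c = H/(1+e₀)·[C_r·log₁₀(σ'_p/σ'_0) + C_c·log₁₀(σ'_f/σ'_p)]
    = 4/2.15 × [0.032×log₁₀(98.7/39.118) + 0.36×log₁₀(132.51/98.7)]
    = 1.8605 × [0.012862 + 0.046055] = 0.1096 m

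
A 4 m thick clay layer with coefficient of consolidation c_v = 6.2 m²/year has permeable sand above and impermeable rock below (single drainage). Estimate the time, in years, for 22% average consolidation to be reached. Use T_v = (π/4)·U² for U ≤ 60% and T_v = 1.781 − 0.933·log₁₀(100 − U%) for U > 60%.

Drainage path length: H_d = H = 4 m (single drainage).
U ≤ 60%: T_v = (π/4)·U² = (π/4)×0.22² = 0.038013.
t = T_v·H_d²/c_v = 0.038013×4²/6.2 = 0.0981 years.

t ≈ 0.0981 years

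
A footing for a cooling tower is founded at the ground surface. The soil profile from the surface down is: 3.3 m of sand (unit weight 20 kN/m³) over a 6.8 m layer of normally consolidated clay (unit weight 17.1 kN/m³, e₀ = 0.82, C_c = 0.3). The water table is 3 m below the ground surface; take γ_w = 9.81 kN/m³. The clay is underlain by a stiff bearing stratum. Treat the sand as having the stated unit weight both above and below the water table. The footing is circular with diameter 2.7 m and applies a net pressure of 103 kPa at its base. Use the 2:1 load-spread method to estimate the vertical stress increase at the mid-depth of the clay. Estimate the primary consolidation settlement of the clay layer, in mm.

Mid-depth of clay below the ground surface: z = 3.3 + 6.8/2 = 6.7 m.
Total vertical stress at mid-clay: σ_v = 20×3.3 + 17.1×3.4 = 124.14 kPa.
Pore pressure: u = 9.81×(6.7 − 3) = 36.297 kPa.
Initial effective stress: σ'_0 = σ_v − u = 124.14 − 36.297 = 87.843 kPa.
Stress increase at mid-clay by the 2:1 spreading method:
Δσ ≈ qD²/(D+z)² = 103×2.7²/(2.7+6.7)² = 8.4978 kPa
Final effective stress: σ'_f = σ'_0 + Δσ = 87.843 + 8.4978 = 96.341 kPa.
Normally consolidated clay, so the full stress increment lies on the virgin compression line:
S_c = C_c·H/(1+e₀)·log₁₀(σ'_f/σ'_0) = 0.3×6.8/(1+0.82)×log₁₀(96.341/87.843)
    = 1.1209 × 0.040104 = 0.04495 m

S_c ≈ 45 mm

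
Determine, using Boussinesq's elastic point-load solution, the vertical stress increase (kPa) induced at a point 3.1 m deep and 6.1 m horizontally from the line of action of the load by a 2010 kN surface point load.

Boussinesq vertical stress below a point load on an elastic half-space:
Δσ_z = 3P/(2πz²) · [1 + (r/z)²]^(−5/2)
r/z = 6.1/3.1 = 1.9677; [1+(r/z)²]^(−5/2) = 0.019087.
Δσ_z = 3×2010/(2π×3.1²) × 0.019087 = 99.865 × 0.019087 = 1.906 kPa

Δσ_z ≈ 1.91 kPa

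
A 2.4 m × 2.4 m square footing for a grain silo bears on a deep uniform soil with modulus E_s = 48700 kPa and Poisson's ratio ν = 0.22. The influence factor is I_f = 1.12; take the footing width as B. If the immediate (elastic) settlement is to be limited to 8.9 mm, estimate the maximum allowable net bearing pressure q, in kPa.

q ≈ 169 kPa

S_e = q·B·(1−ν²)/E_s · I_f  ⇒  q = S_e·E_s / (B·(1−ν²)·I_f).
q = 0.0089 × 48700 / (2.4 × 0.9516 × 1.12) = 169.4 kPa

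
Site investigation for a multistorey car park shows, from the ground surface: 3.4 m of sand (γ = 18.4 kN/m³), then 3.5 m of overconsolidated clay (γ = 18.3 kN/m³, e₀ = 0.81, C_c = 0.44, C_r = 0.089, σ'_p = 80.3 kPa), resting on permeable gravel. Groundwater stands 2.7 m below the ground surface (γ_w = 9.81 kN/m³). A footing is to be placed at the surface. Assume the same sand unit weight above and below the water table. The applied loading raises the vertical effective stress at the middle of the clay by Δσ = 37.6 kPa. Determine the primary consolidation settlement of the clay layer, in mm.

S_c ≈ 120 mm

Mid-depth of clay below the ground surface: z = 3.4 + 3.5/2 = 5.15 m.
Total vertical stress at mid-clay: σ_v = 18.4×3.4 + 18.3×1.75 = 94.585 kPa.
Pore pressure: u = 9.81×(5.15 − 2.7) = 24.035 kPa.
Initial effective stress: σ'_0 = σ_v − u = 94.585 − 24.035 = 70.55 kPa.
Final effective stress: σ'_f = 70.55 + 37.6 = 108.15 kPa.
σ'_f = 108.15 > σ'_p = 80.3 kPa, so the stress path crosses the preconsolidation pressure — recompression up to σ'_p, then virgin compression beyond:
S_c = H/(1+e₀)·[C_r·log₁₀(σ'_p/σ'_0) + C_c·log₁₀(σ'_f/σ'_p)]
    = 3.5/1.81 × [0.089×log₁₀(80.3/70.55) + 0.44×log₁₀(108.15/80.3)]
    = 1.9337 × [0.0050034 + 0.056897] = 0.1197 m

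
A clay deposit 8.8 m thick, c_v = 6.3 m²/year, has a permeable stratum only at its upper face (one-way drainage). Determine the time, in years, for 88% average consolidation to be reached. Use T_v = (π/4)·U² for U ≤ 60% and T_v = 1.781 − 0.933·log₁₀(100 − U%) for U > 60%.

Drainage path length: H_d = H = 8.8 m (single drainage).
U > 60%: T_v = 1.781 − 0.933·log₁₀(100 − 88) = 0.77412.
t = T_v·H_d²/c_v = 0.77412×8.8²/6.3 = 9.516 years.

t ≈ 9.52 years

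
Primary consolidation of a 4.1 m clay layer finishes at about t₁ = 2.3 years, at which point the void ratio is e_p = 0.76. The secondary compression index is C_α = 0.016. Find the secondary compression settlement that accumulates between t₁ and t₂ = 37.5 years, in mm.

S_s ≈ 45.2 mm

Secondary compression: S_s = C_α·H/(1+e_p)·log₁₀(t₂/t₁)
S_s = 0.016×4.1/(1+0.76)×log₁₀(37.5/2.3)
    = 0.03727 × 1.212 = 0.04519 m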